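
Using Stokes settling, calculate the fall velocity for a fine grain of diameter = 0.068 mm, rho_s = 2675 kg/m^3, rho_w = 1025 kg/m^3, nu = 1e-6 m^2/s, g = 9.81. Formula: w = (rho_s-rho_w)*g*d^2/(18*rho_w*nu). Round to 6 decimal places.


w = (rho_s - rho_w) * g * d^2 / (18 * rho_w * nu)
d = 0.068 mm = 0.000068 m
rho_s - rho_w = 2675 - 1025 = 1650
Numerator = 1650 * 9.81 * (0.000068)^2 = 0.000074846376
Denominator = 18 * 1025 * 1e-6 = 0.018450
w = 0.004057 m/s

0.004057


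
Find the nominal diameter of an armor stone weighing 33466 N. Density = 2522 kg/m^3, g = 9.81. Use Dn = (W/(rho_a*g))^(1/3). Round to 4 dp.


V = W / (rho_a * g)
V = 33466 / (2522 * 9.81)
V = 33466 / 24740.82
V = 1.352663 m^3
Dn = V^(1/3) = 1.352663^(1/3)
Dn = 1.1059 m

1.1059


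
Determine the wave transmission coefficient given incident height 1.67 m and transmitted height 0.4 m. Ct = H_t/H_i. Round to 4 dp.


Ct = H_t / H_i
Ct = 0.4 / 1.67
Ct = 0.2395

0.2395


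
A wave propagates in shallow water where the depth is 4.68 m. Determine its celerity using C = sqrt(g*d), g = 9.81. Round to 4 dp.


Using the shallow-water approximation:
C = sqrt(g * d) = sqrt(9.81 * 4.68)
C = sqrt(45.9108)
C = 6.7758 m/s

6.7758


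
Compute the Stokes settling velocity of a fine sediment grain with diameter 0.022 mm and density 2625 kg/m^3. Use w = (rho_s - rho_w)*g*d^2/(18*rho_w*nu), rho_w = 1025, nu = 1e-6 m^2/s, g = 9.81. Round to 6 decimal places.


w = (rho_s - rho_w) * g * d^2 / (18 * rho_w * nu)
d = 0.022 mm = 0.000022 m
rho_s - rho_w = 2625 - 1025 = 1600
Numerator = 1600 * 9.81 * (0.000022)^2 = 0.000007596864
Denominator = 18 * 1025 * 1e-6 = 0.018450
w = 0.000412 m/s

0.000412


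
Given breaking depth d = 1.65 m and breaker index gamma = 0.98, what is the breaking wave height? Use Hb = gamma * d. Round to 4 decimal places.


Hb = gamma * d
Hb = 0.98 * 1.65
Hb = 1.6170 m

1.6170


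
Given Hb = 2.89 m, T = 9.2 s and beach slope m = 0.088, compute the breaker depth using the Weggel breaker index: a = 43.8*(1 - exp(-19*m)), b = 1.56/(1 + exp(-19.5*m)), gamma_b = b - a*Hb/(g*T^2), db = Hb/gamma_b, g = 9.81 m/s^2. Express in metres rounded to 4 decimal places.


a = 43.8 * (1 - exp(-19 * m))
exp(-19 * 0.088) = exp(-1.6720) = 0.187871
a = 43.8 * (1 - 0.187871) = 35.571252
b = 1.56 / (1 + exp(-19.5 * m))
exp(-19.5 * 0.088) = exp(-1.7160) = 0.179784
b = 1.56 / (1 + 0.179784) = 1.322276
Hb / (g * T^2) = 2.89 / (9.81 * 9.2^2) = 2.89 / 830.3184 = 0.00348059
gamma_b = b - a * Hb/(g*T^2) = 1.322276 - 35.571252 * 0.00348059 = 1.198467
db = Hb / gamma_b = 2.89 / 1.198467
db = 2.4114 m

2.4114


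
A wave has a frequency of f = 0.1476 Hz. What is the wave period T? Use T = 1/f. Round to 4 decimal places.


T = 1 / f
T = 1 / 0.1476
T = 6.7751 s

6.7751


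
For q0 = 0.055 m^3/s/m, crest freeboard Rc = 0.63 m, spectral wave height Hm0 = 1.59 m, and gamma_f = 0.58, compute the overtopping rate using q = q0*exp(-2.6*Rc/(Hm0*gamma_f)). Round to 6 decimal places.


q = q0 * exp(-2.6 * Rc / (Hm0 * gamma_f))
Exponent = -2.6 * 0.63 / (1.59 * 0.58)
= -2.6 * 0.63 / 0.9222
= -1.776187
exp(-1.776187) = 0.169282
q = 0.055 * 0.169282
q = 0.009311 m^3/s/m

0.009311


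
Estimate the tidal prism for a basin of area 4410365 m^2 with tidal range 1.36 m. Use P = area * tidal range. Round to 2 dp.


Tidal prism = Area * Tidal range
P = 4410365 * 1.36
P = 5998096.40 m^3

5998096.40


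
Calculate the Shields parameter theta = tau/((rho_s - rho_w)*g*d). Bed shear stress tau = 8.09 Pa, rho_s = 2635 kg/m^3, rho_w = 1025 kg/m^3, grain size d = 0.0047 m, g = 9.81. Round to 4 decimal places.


theta = tau / ((rho_s - rho_w) * g * d)
rho_s - rho_w = 2635 - 1025 = 1610
Denominator = 1610 * 9.81 * 0.0047 = 74.232270
theta = 8.09 / 74.232270
theta = 0.1090

0.1090


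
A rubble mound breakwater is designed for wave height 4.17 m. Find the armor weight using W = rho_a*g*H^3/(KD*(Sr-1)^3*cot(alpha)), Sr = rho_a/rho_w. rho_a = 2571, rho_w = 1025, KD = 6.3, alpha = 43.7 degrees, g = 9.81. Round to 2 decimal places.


Sr = rho_a / rho_w = 2571 / 1025 = 2.508293
(Sr - 1) = 1.508293
(Sr - 1)^3 = 3.431286
cot(43.7) = 1 / tan(43.7) = 1 / 0.955621 = 1.046440
Numerator = 2571 * 9.81 * 4.17^3 = 1828854.8945
Denominator = 6.3 * 3.431286 * 1.046440 = 22.621002
W = 1828854.8945 / 22.621002
W = 80847.65 N

80847.65


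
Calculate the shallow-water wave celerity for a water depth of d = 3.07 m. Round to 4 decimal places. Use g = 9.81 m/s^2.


Using the shallow-water approximation:
C = sqrt(g * d) = sqrt(9.81 * 3.07)
C = sqrt(30.1167)
C = 5.4879 m/s

5.4879


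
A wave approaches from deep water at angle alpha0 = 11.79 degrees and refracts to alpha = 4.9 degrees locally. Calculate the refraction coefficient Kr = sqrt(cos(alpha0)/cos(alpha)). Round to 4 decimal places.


Kr = sqrt(cos(alpha0) / cos(alpha))
cos(11.79) = 0.978903
cos(4.9) = 0.996345
Kr = sqrt(0.978903 / 0.996345)
Kr = sqrt(0.982494)
Kr = 0.9912

0.9912


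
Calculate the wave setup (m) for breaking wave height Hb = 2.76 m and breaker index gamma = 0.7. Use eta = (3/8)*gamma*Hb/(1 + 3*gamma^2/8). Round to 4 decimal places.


eta = (3/8) * gamma * Hb / (1 + 3*gamma^2/8)
Numerator = (3/8) * 0.7 * 2.76 = 0.724500
Denominator = 1 + 3*0.7^2/8 = 1 + 0.183750 = 1.183750
eta = 0.724500 / 1.183750
eta = 0.6120 m

0.6120


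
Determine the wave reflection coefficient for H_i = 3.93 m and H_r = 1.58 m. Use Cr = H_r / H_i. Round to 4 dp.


Cr = H_r / H_i
Cr = 1.58 / 3.93
Cr = 0.4020

0.4020


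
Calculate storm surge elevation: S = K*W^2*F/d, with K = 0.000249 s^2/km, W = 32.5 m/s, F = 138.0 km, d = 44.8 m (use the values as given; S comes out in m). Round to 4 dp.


S = K * W^2 * F / d
W^2 = 32.5^2 = 1056.25
S = 0.000249 * 1056.25 * 138.0 / 44.8
Numerator = 0.000249 * 1056.25 * 138.0 = 36.294863
S = 36.294863 / 44.8 = 0.8102 m

0.8102


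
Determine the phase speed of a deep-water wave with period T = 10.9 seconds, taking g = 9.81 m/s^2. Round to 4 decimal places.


We use the deep-water celerity formula:
C = g * T / (2 * pi)
C = 9.81 * 10.9 / (2 * 3.14159...)
C = 106.929000 / 6.283185
C = 17.0183 m/s

17.0183


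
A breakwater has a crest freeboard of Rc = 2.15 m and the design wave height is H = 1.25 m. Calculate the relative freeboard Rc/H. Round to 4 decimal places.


Relative freeboard = Rc / H
= 2.15 / 1.25
= 1.7200

1.7200


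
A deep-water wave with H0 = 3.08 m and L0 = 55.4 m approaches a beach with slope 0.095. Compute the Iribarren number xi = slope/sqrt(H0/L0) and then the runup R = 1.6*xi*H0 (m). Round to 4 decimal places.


xi = slope / sqrt(H0/L0)
H0/L0 = 3.08/55.4 = 0.055596
sqrt(0.055596) = 0.235787
xi = 0.095 / 0.235787 = 0.402905
R = 1.6 * xi * H0 = 1.6 * 0.402905 * 3.08
R = 1.9855 m

1.9855


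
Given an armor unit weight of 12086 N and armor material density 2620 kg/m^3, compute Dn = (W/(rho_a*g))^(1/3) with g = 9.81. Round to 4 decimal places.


V = W / (rho_a * g)
V = 12086 / (2620 * 9.81)
V = 12086 / 25702.20
V = 0.470232 m^3
Dn = V^(1/3) = 0.470232^(1/3)
Dn = 0.7776 m

0.7776


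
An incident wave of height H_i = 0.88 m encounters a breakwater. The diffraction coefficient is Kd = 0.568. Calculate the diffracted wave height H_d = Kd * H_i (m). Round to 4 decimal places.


H_d = Kd * H_i
H_d = 0.568 * 0.88
H_d = 0.4998 m

0.4998


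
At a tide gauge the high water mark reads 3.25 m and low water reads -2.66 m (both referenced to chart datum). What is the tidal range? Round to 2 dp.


Tidal range = High water - Low water
Tidal range = 3.25 - (-2.66)
Tidal range = 5.91 m

5.91


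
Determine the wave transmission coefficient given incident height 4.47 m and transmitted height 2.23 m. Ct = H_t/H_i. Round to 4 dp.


Ct = H_t / H_i
Ct = 2.23 / 4.47
Ct = 0.4989

0.4989


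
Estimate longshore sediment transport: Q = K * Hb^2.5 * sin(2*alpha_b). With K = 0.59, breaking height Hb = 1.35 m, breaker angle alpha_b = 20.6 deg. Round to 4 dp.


Q = K * Hb^2.5 * sin(2 * alpha_b)
Hb^2.5 = 1.35^2.5 = 2.117554
sin(2 * 20.6) = sin(41.2) = 0.658689
Q = 0.59 * 2.117554 * 0.658689
Q = 0.8229 m^3/s

0.8229


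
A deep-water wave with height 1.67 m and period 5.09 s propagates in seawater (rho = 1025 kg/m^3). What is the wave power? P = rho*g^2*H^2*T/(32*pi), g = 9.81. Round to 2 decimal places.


P = rho * g^2 * H^2 * T / (32 * pi)
P = 1025 * 9.81^2 * 1.67^2 * 5.09 / (32 * pi)
P = 1025 * 96.2361 * 2.7889 * 5.09 / 100.53096
P = 13928.77 W/m

13928.77


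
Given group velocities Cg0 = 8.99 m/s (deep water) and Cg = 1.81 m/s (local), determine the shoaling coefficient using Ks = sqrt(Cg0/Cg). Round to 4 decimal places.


Ks = sqrt(Cg0 / Cg)
Ks = sqrt(8.99 / 1.81)
Ks = sqrt(4.9669)
Ks = 2.2286

2.2286


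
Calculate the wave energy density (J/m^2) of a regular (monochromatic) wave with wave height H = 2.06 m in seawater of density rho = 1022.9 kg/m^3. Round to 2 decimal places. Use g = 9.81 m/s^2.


E = (1/8) * rho * g * H^2
E = (1/8) * 1022.9 * 9.81 * 2.06^2
E = 0.125 * 1022.9 * 9.81 * 4.2436
E = 5322.88 J/m^2

5322.88


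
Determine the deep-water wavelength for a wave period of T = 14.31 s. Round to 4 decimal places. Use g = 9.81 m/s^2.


L0 = g * T^2 / (2 * pi)
L0 = 9.81 * 14.31^2 / (2 * pi)
L0 = 9.81 * 204.7761 / 6.28319
L0 = 2008.8535 / 6.28319
L0 = 319.7190 m

319.7190


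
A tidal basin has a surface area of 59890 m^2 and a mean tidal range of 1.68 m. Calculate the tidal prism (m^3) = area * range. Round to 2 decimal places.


Tidal prism = Area * Tidal range
P = 59890 * 1.68
P = 100615.20 m^3

100615.20


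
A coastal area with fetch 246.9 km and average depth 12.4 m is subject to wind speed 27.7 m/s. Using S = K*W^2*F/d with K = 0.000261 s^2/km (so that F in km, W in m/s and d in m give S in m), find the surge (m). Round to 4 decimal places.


S = K * W^2 * F / d
W^2 = 27.7^2 = 767.29
S = 0.000261 * 767.29 * 246.9 / 12.4
Numerator = 0.000261 * 767.29 * 246.9 = 49.444858
S = 49.444858 / 12.4 = 3.9875 m

3.9875


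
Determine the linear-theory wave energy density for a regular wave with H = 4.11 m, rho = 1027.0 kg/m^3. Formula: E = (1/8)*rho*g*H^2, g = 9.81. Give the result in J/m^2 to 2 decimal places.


E = (1/8) * rho * g * H^2
E = (1/8) * 1027.0 * 9.81 * 4.11^2
E = 0.125 * 1027.0 * 9.81 * 16.8921
E = 21273.21 J/m^2

21273.21


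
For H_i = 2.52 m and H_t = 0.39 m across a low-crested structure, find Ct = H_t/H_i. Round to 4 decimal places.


Ct = H_t / H_i
Ct = 0.39 / 2.52
Ct = 0.1548

0.1548


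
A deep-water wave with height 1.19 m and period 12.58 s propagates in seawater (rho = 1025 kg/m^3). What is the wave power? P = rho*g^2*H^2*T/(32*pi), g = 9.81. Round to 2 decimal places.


P = rho * g^2 * H^2 * T / (32 * pi)
P = 1025 * 9.81^2 * 1.19^2 * 12.58 / (32 * pi)
P = 1025 * 96.2361 * 1.4161 * 12.58 / 100.53096
P = 17479.81 W/m

17479.81


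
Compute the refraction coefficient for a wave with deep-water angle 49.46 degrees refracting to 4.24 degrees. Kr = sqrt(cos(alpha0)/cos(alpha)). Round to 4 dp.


Kr = sqrt(cos(alpha0) / cos(alpha))
cos(49.46) = 0.649979
cos(4.24) = 0.997263
Kr = sqrt(0.649979 / 0.997263)
Kr = sqrt(0.651763)
Kr = 0.8073

0.8073


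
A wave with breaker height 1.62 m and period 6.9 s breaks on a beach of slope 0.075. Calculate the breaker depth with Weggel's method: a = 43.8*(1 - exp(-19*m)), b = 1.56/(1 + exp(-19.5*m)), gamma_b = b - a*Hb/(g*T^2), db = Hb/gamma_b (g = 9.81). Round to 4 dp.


a = 43.8 * (1 - exp(-19 * m))
exp(-19 * 0.075) = exp(-1.4250) = 0.240508
a = 43.8 * (1 - 0.240508) = 33.265729
b = 1.56 / (1 + exp(-19.5 * m))
exp(-19.5 * 0.075) = exp(-1.4625) = 0.231656
b = 1.56 / (1 + 0.231656) = 1.266587
Hb / (g * T^2) = 1.62 / (9.81 * 6.9^2) = 1.62 / 467.0541 = 0.00346855
gamma_b = b - a * Hb/(g*T^2) = 1.266587 - 33.265729 * 0.00346855 = 1.151203
db = Hb / gamma_b = 1.62 / 1.151203
db = 1.4072 m

1.4072


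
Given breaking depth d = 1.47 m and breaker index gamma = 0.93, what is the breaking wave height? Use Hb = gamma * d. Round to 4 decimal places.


Hb = gamma * d
Hb = 0.93 * 1.47
Hb = 1.3671 m

1.3671


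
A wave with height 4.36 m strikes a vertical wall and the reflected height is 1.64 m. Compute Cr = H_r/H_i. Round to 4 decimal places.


Cr = H_r / H_i
Cr = 1.64 / 4.36
Cr = 0.3761

0.3761


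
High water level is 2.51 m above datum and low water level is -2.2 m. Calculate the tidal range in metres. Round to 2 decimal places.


Tidal range = High water - Low water
Tidal range = 2.51 - (-2.2)
Tidal range = 4.71 m

4.71


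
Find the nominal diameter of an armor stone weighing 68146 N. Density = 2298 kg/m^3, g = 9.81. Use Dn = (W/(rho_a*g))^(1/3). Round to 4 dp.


V = W / (rho_a * g)
V = 68146 / (2298 * 9.81)
V = 68146 / 22543.38
V = 3.022883 m^3
Dn = V^(1/3) = 3.022883^(1/3)
Dn = 1.4459 m

1.4459


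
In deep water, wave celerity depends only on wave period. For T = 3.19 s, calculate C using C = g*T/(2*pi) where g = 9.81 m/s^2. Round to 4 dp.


We use the deep-water celerity formula:
C = g * T / (2 * pi)
C = 9.81 * 3.19 / (2 * 3.14159...)
C = 31.293900 / 6.283185
C = 4.9806 m/s

4.9806


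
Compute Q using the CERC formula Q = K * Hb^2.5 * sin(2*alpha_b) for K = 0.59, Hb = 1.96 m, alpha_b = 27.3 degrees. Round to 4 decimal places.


Q = K * Hb^2.5 * sin(2 * alpha_b)
Hb^2.5 = 1.96^2.5 = 5.378240
sin(2 * 27.3) = sin(54.6) = 0.815128
Q = 0.59 * 5.378240 * 0.815128
Q = 2.5865 m^3/s

2.5865


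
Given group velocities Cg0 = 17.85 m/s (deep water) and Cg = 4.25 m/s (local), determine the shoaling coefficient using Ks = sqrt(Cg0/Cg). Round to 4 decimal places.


Ks = sqrt(Cg0 / Cg)
Ks = sqrt(17.85 / 4.25)
Ks = sqrt(4.2000)
Ks = 2.0494

2.0494


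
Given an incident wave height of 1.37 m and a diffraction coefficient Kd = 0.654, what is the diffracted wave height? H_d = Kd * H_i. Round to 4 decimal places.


H_d = Kd * H_i
H_d = 0.654 * 1.37
H_d = 0.8960 m

0.8960


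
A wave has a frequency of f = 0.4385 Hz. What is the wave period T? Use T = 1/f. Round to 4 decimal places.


T = 1 / f
T = 1 / 0.4385
T = 2.2805 s

2.2805


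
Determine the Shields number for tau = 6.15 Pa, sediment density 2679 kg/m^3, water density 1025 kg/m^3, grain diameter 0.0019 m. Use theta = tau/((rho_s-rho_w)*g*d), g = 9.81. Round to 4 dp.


theta = tau / ((rho_s - rho_w) * g * d)
rho_s - rho_w = 2679 - 1025 = 1654
Denominator = 1654 * 9.81 * 0.0019 = 30.828906
theta = 6.15 / 30.828906
theta = 0.1995

0.1995


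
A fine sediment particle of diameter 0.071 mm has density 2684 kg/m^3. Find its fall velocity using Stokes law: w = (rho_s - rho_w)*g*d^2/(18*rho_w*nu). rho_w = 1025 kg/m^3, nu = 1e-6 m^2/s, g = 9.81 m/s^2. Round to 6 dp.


w = (rho_s - rho_w) * g * d^2 / (18 * rho_w * nu)
d = 0.071 mm = 0.000071 m
rho_s - rho_w = 2684 - 1025 = 1659
Numerator = 1659 * 9.81 * (0.000071)^2 = 0.000082041216
Denominator = 18 * 1025 * 1e-6 = 0.018450
w = 0.004447 m/s

0.004447


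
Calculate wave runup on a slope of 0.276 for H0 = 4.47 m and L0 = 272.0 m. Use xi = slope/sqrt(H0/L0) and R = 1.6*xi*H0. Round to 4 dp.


xi = slope / sqrt(H0/L0)
H0/L0 = 4.47/272.0 = 0.016434
sqrt(0.016434) = 0.128194
xi = 0.276 / 0.128194 = 2.152979
R = 1.6 * xi * H0 = 1.6 * 2.152979 * 4.47
R = 15.3981 m

15.3981


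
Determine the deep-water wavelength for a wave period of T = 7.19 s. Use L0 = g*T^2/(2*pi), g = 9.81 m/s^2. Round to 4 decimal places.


L0 = g * T^2 / (2 * pi)
L0 = 9.81 * 7.19^2 / (2 * pi)
L0 = 9.81 * 51.6961 / 6.28319
L0 = 507.1387 / 6.28319
L0 = 80.7136 m

80.7136


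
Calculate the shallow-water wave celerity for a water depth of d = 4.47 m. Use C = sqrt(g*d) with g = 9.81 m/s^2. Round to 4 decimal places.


Using the shallow-water approximation:
C = sqrt(g * d) = sqrt(9.81 * 4.47)
C = sqrt(43.8507)
C = 6.6220 m/s

6.6220


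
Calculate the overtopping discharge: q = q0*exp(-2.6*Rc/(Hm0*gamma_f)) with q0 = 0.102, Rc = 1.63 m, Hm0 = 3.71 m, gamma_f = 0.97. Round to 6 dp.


q = q0 * exp(-2.6 * Rc / (Hm0 * gamma_f))
Exponent = -2.6 * 1.63 / (3.71 * 0.97)
= -2.6 * 1.63 / 3.5987
= -1.177647
exp(-1.177647) = 0.308002
q = 0.102 * 0.308002
q = 0.031416 m^3/s/m

0.031416


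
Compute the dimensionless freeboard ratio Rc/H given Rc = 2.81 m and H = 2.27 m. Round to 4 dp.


Relative freeboard = Rc / H
= 2.81 / 2.27
= 1.2379

1.2379


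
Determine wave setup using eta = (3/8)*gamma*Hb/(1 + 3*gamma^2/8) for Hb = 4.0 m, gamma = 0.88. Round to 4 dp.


eta = (3/8) * gamma * Hb / (1 + 3*gamma^2/8)
Numerator = (3/8) * 0.88 * 4.0 = 1.320000
Denominator = 1 + 3*0.88^2/8 = 1 + 0.290400 = 1.290400
eta = 1.320000 / 1.290400
eta = 1.0229 m

1.0229


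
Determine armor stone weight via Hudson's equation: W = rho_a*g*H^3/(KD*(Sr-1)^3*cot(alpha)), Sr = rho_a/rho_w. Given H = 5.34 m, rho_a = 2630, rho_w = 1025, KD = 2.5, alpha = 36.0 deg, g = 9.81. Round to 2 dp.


Sr = rho_a / rho_w = 2630 / 1025 = 2.565854
(Sr - 1) = 1.565854
(Sr - 1)^3 = 3.839313
cot(36.0) = 1 / tan(36.0) = 1 / 0.726543 = 1.376382
Numerator = 2630 * 9.81 * 5.34^3 = 3928696.9252
Denominator = 2.5 * 3.839313 * 1.376382 = 13.210902
W = 3928696.9252 / 13.210902
W = 297382.94 N

297382.94


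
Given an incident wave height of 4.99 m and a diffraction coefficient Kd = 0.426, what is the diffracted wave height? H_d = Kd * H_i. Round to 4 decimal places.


H_d = Kd * H_i
H_d = 0.426 * 4.99
H_d = 2.1257 m

2.1257


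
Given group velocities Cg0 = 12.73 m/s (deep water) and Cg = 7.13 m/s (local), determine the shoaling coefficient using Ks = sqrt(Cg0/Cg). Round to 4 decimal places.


Ks = sqrt(Cg0 / Cg)
Ks = sqrt(12.73 / 7.13)
Ks = sqrt(1.7854)
Ks = 1.3362

1.3362


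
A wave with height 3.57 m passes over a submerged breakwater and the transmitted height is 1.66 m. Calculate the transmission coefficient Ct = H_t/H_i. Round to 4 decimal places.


Ct = H_t / H_i
Ct = 1.66 / 3.57
Ct = 0.4650

0.4650


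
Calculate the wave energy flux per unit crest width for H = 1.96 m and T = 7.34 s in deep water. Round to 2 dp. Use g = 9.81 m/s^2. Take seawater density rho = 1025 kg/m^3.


P = rho * g^2 * H^2 * T / (32 * pi)
P = 1025 * 9.81^2 * 1.96^2 * 7.34 / (32 * pi)
P = 1025 * 96.2361 * 3.8416 * 7.34 / 100.53096
P = 27667.52 W/m

27667.52


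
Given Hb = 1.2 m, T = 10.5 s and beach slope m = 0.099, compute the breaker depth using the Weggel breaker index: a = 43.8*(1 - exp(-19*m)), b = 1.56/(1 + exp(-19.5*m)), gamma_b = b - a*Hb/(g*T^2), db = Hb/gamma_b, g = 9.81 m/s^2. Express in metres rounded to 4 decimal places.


a = 43.8 * (1 - exp(-19 * m))
exp(-19 * 0.099) = exp(-1.8810) = 0.152438
a = 43.8 * (1 - 0.152438) = 37.123233
b = 1.56 / (1 + exp(-19.5 * m))
exp(-19.5 * 0.099) = exp(-1.9305) = 0.145076
b = 1.56 / (1 + 0.145076) = 1.362355
Hb / (g * T^2) = 1.2 / (9.81 * 10.5^2) = 1.2 / 1081.5525 = 0.00110952
gamma_b = b - a * Hb/(g*T^2) = 1.362355 - 37.123233 * 0.00110952 = 1.321167
db = Hb / gamma_b = 1.2 / 1.321167
db = 0.9083 m

0.9083


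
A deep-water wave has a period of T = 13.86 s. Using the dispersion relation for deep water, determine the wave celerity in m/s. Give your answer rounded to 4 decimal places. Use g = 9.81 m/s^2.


We use the deep-water celerity formula:
C = g * T / (2 * pi)
C = 9.81 * 13.86 / (2 * 3.14159...)
C = 135.966600 / 6.283185
C = 21.6398 m/s

21.6398


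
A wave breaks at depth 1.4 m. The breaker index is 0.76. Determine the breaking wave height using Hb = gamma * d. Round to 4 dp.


Hb = gamma * d
Hb = 0.76 * 1.4
Hb = 1.0640 m

1.0640


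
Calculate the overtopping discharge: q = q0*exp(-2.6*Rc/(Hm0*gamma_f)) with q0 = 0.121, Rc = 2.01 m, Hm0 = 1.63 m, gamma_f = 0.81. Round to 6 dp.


q = q0 * exp(-2.6 * Rc / (Hm0 * gamma_f))
Exponent = -2.6 * 2.01 / (1.63 * 0.81)
= -2.6 * 2.01 / 1.3203
= -3.958191
exp(-3.958191) = 0.019098
q = 0.121 * 0.019098
q = 0.002311 m^3/s/m

0.002311


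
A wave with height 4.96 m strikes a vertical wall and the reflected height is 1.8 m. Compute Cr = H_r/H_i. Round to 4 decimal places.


Cr = H_r / H_i
Cr = 1.8 / 4.96
Cr = 0.3629

0.3629


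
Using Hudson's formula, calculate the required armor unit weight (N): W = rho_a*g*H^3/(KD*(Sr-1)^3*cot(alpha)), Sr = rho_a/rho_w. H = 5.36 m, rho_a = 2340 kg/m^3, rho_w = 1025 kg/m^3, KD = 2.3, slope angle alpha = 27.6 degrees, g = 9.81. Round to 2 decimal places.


Sr = rho_a / rho_w = 2340 / 1025 = 2.282927
(Sr - 1) = 1.282927
(Sr - 1)^3 = 2.111571
cot(27.6) = 1 / tan(27.6) = 1 / 0.522787 = 1.912824
Numerator = 2340 * 9.81 * 5.36^3 = 3534917.1047
Denominator = 2.3 * 2.111571 * 1.912824 = 9.289844
W = 3534917.1047 / 9.289844
W = 380514.16 N

380514.16


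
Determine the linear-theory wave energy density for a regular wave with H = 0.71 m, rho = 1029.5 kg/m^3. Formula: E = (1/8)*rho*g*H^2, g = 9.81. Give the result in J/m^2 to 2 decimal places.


E = (1/8) * rho * g * H^2
E = (1/8) * 1029.5 * 9.81 * 0.71^2
E = 0.125 * 1029.5 * 9.81 * 0.5041
E = 636.39 J/m^2

636.39


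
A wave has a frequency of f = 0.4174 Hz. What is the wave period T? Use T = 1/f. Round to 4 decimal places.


T = 1 / f
T = 1 / 0.4174
T = 2.3958 s

2.3958


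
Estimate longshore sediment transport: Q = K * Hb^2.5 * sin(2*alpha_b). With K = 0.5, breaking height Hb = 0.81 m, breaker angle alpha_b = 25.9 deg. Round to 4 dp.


Q = K * Hb^2.5 * sin(2 * alpha_b)
Hb^2.5 = 0.81^2.5 = 0.590490
sin(2 * 25.9) = sin(51.8) = 0.785857
Q = 0.5 * 0.590490 * 0.785857
Q = 0.2320 m^3/s

0.2320


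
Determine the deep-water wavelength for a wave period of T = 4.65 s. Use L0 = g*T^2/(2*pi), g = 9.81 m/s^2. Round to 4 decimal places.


L0 = g * T^2 / (2 * pi)
L0 = 9.81 * 4.65^2 / (2 * pi)
L0 = 9.81 * 21.6225 / 6.28319
L0 = 212.1167 / 6.28319
L0 = 33.7594 m

33.7594


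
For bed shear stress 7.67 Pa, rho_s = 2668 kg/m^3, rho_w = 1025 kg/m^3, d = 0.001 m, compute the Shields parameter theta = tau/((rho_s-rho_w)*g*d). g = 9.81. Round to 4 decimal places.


theta = tau / ((rho_s - rho_w) * g * d)
rho_s - rho_w = 2668 - 1025 = 1643
Denominator = 1643 * 9.81 * 0.001 = 16.117830
theta = 7.67 / 16.117830
theta = 0.4759

0.4759


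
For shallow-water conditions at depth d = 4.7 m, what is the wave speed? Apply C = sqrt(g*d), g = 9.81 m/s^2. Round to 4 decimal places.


Using the shallow-water approximation:
C = sqrt(g * d) = sqrt(9.81 * 4.7)
C = sqrt(46.1070)
C = 6.7902 m/s

6.7902


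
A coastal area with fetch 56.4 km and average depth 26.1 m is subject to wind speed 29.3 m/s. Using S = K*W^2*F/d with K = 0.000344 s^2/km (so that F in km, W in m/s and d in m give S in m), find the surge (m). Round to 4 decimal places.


S = K * W^2 * F / d
W^2 = 29.3^2 = 858.49
S = 0.000344 * 858.49 * 56.4 / 26.1
Numerator = 0.000344 * 858.49 * 56.4 = 16.656080
S = 16.656080 / 26.1 = 0.6382 m

0.6382


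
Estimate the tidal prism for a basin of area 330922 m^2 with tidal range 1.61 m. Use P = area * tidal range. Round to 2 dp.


Tidal prism = Area * Tidal range
P = 330922 * 1.61
P = 532784.42 m^3

532784.42


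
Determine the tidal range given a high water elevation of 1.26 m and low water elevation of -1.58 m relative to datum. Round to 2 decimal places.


Tidal range = High water - Low water
Tidal range = 1.26 - (-1.58)
Tidal range = 2.84 m

2.84


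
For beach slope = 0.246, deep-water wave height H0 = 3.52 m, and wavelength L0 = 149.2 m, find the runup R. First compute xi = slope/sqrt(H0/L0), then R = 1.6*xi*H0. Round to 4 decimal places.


xi = slope / sqrt(H0/L0)
H0/L0 = 3.52/149.2 = 0.023592
sqrt(0.023592) = 0.153598
xi = 0.246 / 0.153598 = 1.601578
R = 1.6 * xi * H0 = 1.6 * 1.601578 * 3.52
R = 9.0201 m

9.0201


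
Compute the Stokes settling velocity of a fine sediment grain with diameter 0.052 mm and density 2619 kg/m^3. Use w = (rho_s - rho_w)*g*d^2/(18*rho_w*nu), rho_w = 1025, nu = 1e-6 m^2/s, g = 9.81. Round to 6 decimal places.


w = (rho_s - rho_w) * g * d^2 / (18 * rho_w * nu)
d = 0.052 mm = 0.000052 m
rho_s - rho_w = 2619 - 1025 = 1594
Numerator = 1594 * 9.81 * (0.000052)^2 = 0.000042282827
Denominator = 18 * 1025 * 1e-6 = 0.018450
w = 0.002292 m/s

0.002292


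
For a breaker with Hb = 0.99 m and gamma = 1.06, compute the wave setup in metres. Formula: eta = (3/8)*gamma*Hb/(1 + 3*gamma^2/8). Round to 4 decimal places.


eta = (3/8) * gamma * Hb / (1 + 3*gamma^2/8)
Numerator = (3/8) * 1.06 * 0.99 = 0.393525
Denominator = 1 + 3*1.06^2/8 = 1 + 0.421350 = 1.421350
eta = 0.393525 / 1.421350
eta = 0.2769 m

0.2769


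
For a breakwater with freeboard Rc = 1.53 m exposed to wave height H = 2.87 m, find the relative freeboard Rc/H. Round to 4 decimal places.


Relative freeboard = Rc / H
= 1.53 / 2.87
= 0.5331

0.5331


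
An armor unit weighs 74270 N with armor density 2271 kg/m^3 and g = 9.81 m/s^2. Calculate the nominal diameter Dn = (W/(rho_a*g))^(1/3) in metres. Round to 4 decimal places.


V = W / (rho_a * g)
V = 74270 / (2271 * 9.81)
V = 74270 / 22278.51
V = 3.333706 m^3
Dn = V^(1/3) = 3.333706^(1/3)
Dn = 1.4939 m

1.4939


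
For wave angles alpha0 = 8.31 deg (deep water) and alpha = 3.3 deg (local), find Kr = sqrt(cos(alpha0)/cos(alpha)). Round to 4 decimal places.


Kr = sqrt(cos(alpha0) / cos(alpha))
cos(8.31) = 0.989501
cos(3.3) = 0.998342
Kr = sqrt(0.989501 / 0.998342)
Kr = sqrt(0.991144)
Kr = 0.9956

0.9956


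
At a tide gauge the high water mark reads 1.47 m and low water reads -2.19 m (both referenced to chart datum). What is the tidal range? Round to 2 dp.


Tidal range = High water - Low water
Tidal range = 1.47 - (-2.19)
Tidal range = 3.66 m

3.66


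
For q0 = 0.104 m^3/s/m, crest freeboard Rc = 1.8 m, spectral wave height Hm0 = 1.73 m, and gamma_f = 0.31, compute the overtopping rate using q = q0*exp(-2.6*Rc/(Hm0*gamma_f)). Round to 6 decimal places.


q = q0 * exp(-2.6 * Rc / (Hm0 * gamma_f))
Exponent = -2.6 * 1.8 / (1.73 * 0.31)
= -2.6 * 1.8 / 0.5363
= -8.726459
exp(-8.726459) = 0.000162
q = 0.104 * 0.000162
q = 0.000017 m^3/s/m

0.000017


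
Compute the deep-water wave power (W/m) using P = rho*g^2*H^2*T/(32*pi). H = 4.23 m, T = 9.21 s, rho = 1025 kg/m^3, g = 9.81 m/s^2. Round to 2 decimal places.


P = rho * g^2 * H^2 * T / (32 * pi)
P = 1025 * 9.81^2 * 4.23^2 * 9.21 / (32 * pi)
P = 1025 * 96.2361 * 17.8929 * 9.21 / 100.53096
P = 161697.16 W/m

161697.16


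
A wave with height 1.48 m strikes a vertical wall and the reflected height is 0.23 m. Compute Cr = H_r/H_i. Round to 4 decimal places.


Cr = H_r / H_i
Cr = 0.23 / 1.48
Cr = 0.1554

0.1554


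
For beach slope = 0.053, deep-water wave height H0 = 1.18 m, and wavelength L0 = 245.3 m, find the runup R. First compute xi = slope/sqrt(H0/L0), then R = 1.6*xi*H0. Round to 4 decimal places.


xi = slope / sqrt(H0/L0)
H0/L0 = 1.18/245.3 = 0.004810
sqrt(0.004810) = 0.069357
xi = 0.053 / 0.069357 = 0.764159
R = 1.6 * xi * H0 = 1.6 * 0.764159 * 1.18
R = 1.4427 m

1.4427


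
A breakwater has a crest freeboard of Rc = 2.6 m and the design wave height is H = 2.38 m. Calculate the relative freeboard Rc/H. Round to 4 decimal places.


Relative freeboard = Rc / H
= 2.6 / 2.38
= 1.0924

1.0924


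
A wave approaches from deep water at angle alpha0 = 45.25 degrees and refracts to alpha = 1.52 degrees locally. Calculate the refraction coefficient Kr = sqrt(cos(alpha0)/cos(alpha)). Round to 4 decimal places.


Kr = sqrt(cos(alpha0) / cos(alpha))
cos(45.25) = 0.704015
cos(1.52) = 0.999648
Kr = sqrt(0.704015 / 0.999648)
Kr = sqrt(0.704263)
Kr = 0.8392

0.8392


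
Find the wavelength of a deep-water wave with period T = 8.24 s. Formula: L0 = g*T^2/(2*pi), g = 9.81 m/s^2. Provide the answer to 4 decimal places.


L0 = g * T^2 / (2 * pi)
L0 = 9.81 * 8.24^2 / (2 * pi)
L0 = 9.81 * 67.8976 / 6.28319
L0 = 666.0755 / 6.28319
L0 = 106.0092 m

106.0092


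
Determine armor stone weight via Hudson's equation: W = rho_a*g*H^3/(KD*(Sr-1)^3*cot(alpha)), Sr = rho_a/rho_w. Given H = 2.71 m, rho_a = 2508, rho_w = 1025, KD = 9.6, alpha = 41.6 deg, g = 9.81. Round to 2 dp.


Sr = rho_a / rho_w = 2508 / 1025 = 2.446829
(Sr - 1) = 1.446829
(Sr - 1)^3 = 3.028669
cot(41.6) = 1 / tan(41.6) = 1 / 0.887842 = 1.126327
Numerator = 2508 * 9.81 * 2.71^3 = 489671.0313
Denominator = 9.6 * 3.028669 * 1.126327 = 32.748214
W = 489671.0313 / 32.748214
W = 14952.60 N

14952.60


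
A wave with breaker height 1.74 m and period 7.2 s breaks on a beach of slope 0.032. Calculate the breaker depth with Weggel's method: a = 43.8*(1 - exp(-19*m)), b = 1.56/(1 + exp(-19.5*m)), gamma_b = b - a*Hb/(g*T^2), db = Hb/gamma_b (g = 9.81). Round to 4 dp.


a = 43.8 * (1 - exp(-19 * m))
exp(-19 * 0.032) = exp(-0.6080) = 0.544439
a = 43.8 * (1 - 0.544439) = 19.953587
b = 1.56 / (1 + exp(-19.5 * m))
exp(-19.5 * 0.032) = exp(-0.6240) = 0.535797
b = 1.56 / (1 + 0.535797) = 1.015759
Hb / (g * T^2) = 1.74 / (9.81 * 7.2^2) = 1.74 / 508.5504 = 0.00342149
gamma_b = b - a * Hb/(g*T^2) = 1.015759 - 19.953587 * 0.00342149 = 0.947488
db = Hb / gamma_b = 1.74 / 0.947488
db = 1.8364 m

1.8364


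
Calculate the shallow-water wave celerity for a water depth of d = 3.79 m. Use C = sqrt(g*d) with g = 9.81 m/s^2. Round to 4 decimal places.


Using the shallow-water approximation:
C = sqrt(g * d) = sqrt(9.81 * 3.79)
C = sqrt(37.1799)
C = 6.0975 m/s

6.0975


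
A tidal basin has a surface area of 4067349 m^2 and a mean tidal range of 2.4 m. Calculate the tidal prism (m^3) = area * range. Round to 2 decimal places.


Tidal prism = Area * Tidal range
P = 4067349 * 2.4
P = 9761637.60 m^3

9761637.60


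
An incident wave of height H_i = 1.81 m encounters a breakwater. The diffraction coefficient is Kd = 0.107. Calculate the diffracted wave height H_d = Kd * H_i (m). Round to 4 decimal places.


H_d = Kd * H_i
H_d = 0.107 * 1.81
H_d = 0.1937 m

0.1937


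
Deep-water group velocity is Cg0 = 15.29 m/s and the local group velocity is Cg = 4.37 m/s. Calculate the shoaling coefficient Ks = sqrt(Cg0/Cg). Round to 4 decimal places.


Ks = sqrt(Cg0 / Cg)
Ks = sqrt(15.29 / 4.37)
Ks = sqrt(3.4989)
Ks = 1.8705

1.8705


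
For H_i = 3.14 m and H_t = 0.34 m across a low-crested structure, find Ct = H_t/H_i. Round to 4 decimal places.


Ct = H_t / H_i
Ct = 0.34 / 3.14
Ct = 0.1083

0.1083


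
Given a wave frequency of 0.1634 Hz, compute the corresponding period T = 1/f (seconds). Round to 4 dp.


T = 1 / f
T = 1 / 0.1634
T = 6.1200 s

6.1200


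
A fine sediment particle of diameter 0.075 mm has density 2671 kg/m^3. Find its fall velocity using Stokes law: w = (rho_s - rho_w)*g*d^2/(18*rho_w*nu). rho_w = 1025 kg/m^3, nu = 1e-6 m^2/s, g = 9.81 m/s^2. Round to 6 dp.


w = (rho_s - rho_w) * g * d^2 / (18 * rho_w * nu)
d = 0.075 mm = 0.000075 m
rho_s - rho_w = 2671 - 1025 = 1646
Numerator = 1646 * 9.81 * (0.000075)^2 = 0.000090828337
Denominator = 18 * 1025 * 1e-6 = 0.018450
w = 0.004923 m/s

0.004923


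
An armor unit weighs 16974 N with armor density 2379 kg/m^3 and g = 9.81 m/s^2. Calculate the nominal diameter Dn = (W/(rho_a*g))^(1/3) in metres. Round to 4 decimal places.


V = W / (rho_a * g)
V = 16974 / (2379 * 9.81)
V = 16974 / 23337.99
V = 0.727312 m^3
Dn = V^(1/3) = 0.727312^(1/3)
Dn = 0.8993 m

0.8993


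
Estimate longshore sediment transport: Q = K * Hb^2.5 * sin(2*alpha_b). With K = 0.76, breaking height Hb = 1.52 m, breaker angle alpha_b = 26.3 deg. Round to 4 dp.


Q = K * Hb^2.5 * sin(2 * alpha_b)
Hb^2.5 = 1.52^2.5 = 2.848452
sin(2 * 26.3) = sin(52.6) = 0.794415
Q = 0.76 * 2.848452 * 0.794415
Q = 1.7198 m^3/s

1.7198


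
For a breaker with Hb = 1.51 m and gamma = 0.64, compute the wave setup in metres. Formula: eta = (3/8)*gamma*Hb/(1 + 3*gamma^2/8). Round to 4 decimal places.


eta = (3/8) * gamma * Hb / (1 + 3*gamma^2/8)
Numerator = (3/8) * 0.64 * 1.51 = 0.362400
Denominator = 1 + 3*0.64^2/8 = 1 + 0.153600 = 1.153600
eta = 0.362400 / 1.153600
eta = 0.3141 m

0.3141


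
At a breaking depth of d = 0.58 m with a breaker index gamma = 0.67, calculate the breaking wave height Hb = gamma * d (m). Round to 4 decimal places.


Hb = gamma * d
Hb = 0.67 * 0.58
Hb = 0.3886 m

0.3886


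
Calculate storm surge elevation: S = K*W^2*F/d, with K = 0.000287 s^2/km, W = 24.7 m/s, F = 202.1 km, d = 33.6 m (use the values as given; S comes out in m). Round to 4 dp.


S = K * W^2 * F / d
W^2 = 24.7^2 = 610.09
S = 0.000287 * 610.09 * 202.1 / 33.6
Numerator = 0.000287 * 610.09 * 202.1 = 35.386867
S = 35.386867 / 33.6 = 1.0532 m

1.0532


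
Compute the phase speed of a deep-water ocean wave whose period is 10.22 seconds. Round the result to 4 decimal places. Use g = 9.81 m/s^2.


We use the deep-water celerity formula:
C = g * T / (2 * pi)
C = 9.81 * 10.22 / (2 * 3.14159...)
C = 100.258200 / 6.283185
C = 15.9566 m/s

15.9566


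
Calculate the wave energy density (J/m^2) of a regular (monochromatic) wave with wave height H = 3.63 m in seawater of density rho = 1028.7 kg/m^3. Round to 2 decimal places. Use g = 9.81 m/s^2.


E = (1/8) * rho * g * H^2
E = (1/8) * 1028.7 * 9.81 * 3.63^2
E = 0.125 * 1028.7 * 9.81 * 13.1769
E = 16621.91 J/m^2

16621.91


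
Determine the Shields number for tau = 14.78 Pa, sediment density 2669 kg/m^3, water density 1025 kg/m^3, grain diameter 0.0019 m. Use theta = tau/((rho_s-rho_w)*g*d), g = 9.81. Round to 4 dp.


theta = tau / ((rho_s - rho_w) * g * d)
rho_s - rho_w = 2669 - 1025 = 1644
Denominator = 1644 * 9.81 * 0.0019 = 30.642516
theta = 14.78 / 30.642516
theta = 0.4823

0.4823


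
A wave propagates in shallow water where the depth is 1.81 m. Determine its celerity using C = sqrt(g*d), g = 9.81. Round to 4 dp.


Using the shallow-water approximation:
C = sqrt(g * d) = sqrt(9.81 * 1.81)
C = sqrt(17.7561)
C = 4.2138 m/s

4.2138


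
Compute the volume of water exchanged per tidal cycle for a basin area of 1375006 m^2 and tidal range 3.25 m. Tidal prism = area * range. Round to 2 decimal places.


Tidal prism = Area * Tidal range
P = 1375006 * 3.25
P = 4468769.50 m^3

4468769.50


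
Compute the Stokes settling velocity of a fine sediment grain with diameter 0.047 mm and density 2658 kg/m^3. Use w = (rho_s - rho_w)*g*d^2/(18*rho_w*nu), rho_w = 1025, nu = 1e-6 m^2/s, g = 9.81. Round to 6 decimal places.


w = (rho_s - rho_w) * g * d^2 / (18 * rho_w * nu)
d = 0.047 mm = 0.000047 m
rho_s - rho_w = 2658 - 1025 = 1633
Numerator = 1633 * 9.81 * (0.000047)^2 = 0.000035387584
Denominator = 18 * 1025 * 1e-6 = 0.018450
w = 0.001918 m/s

0.001918


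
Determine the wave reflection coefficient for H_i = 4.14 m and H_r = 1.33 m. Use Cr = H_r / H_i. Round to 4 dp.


Cr = H_r / H_i
Cr = 1.33 / 4.14
Cr = 0.3213

0.3213


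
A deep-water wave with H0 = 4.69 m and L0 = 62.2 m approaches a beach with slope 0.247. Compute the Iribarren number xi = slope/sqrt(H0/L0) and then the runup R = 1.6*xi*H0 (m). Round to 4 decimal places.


xi = slope / sqrt(H0/L0)
H0/L0 = 4.69/62.2 = 0.075402
sqrt(0.075402) = 0.274594
xi = 0.247 / 0.274594 = 0.899509
R = 1.6 * xi * H0 = 1.6 * 0.899509 * 4.69
R = 6.7499 m

6.7499


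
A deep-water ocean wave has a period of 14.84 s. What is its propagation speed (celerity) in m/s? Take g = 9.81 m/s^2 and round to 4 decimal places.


We use the deep-water celerity formula:
C = g * T / (2 * pi)
C = 9.81 * 14.84 / (2 * 3.14159...)
C = 145.580400 / 6.283185
C = 23.1698 m/s

23.1698


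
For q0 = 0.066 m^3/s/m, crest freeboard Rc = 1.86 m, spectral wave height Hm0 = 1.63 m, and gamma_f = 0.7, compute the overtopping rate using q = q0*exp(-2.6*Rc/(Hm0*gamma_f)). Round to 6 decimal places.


q = q0 * exp(-2.6 * Rc / (Hm0 * gamma_f))
Exponent = -2.6 * 1.86 / (1.63 * 0.7)
= -2.6 * 1.86 / 1.1410
= -4.238387
exp(-4.238387) = 0.014431
q = 0.066 * 0.014431
q = 0.000952 m^3/s/m

0.000952


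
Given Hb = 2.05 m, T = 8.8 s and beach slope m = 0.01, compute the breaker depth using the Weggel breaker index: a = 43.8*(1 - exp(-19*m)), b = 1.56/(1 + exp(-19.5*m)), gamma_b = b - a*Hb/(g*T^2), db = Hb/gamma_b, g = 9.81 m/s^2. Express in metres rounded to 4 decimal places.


a = 43.8 * (1 - exp(-19 * m))
exp(-19 * 0.01) = exp(-0.1900) = 0.826959
a = 43.8 * (1 - 0.826959) = 7.579190
b = 1.56 / (1 + exp(-19.5 * m))
exp(-19.5 * 0.01) = exp(-0.1950) = 0.822835
b = 1.56 / (1 + 0.822835) = 0.855810
Hb / (g * T^2) = 2.05 / (9.81 * 8.8^2) = 2.05 / 759.6864 = 0.00269848
gamma_b = b - a * Hb/(g*T^2) = 0.855810 - 7.579190 * 0.00269848 = 0.835358
db = Hb / gamma_b = 2.05 / 0.835358
db = 2.4540 m

2.4540


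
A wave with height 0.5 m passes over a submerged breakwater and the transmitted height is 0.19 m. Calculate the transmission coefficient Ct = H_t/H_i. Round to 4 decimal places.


Ct = H_t / H_i
Ct = 0.19 / 0.5
Ct = 0.3800

0.3800


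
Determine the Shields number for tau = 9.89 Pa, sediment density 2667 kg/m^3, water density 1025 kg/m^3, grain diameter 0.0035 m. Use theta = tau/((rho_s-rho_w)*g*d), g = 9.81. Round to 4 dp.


theta = tau / ((rho_s - rho_w) * g * d)
rho_s - rho_w = 2667 - 1025 = 1642
Denominator = 1642 * 9.81 * 0.0035 = 56.378070
theta = 9.89 / 56.378070
theta = 0.1754

0.1754


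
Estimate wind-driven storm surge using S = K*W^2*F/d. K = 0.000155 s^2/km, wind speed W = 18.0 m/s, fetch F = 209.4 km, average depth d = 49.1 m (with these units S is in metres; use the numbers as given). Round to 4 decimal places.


S = K * W^2 * F / d
W^2 = 18.0^2 = 324.00
S = 0.000155 * 324.00 * 209.4 / 49.1
Numerator = 0.000155 * 324.00 * 209.4 = 10.516068
S = 10.516068 / 49.1 = 0.2142 m

0.2142


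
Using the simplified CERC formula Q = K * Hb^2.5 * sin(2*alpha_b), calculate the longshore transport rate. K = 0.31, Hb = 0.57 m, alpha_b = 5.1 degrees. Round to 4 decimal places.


Q = K * Hb^2.5 * sin(2 * alpha_b)
Hb^2.5 = 0.57^2.5 = 0.245294
sin(2 * 5.1) = sin(10.2) = 0.177085
Q = 0.31 * 0.245294 * 0.177085
Q = 0.0135 m^3/s

0.0135


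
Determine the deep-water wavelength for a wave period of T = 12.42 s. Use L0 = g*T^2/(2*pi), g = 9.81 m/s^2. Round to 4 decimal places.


L0 = g * T^2 / (2 * pi)
L0 = 9.81 * 12.42^2 / (2 * pi)
L0 = 9.81 * 154.2564 / 6.28319
L0 = 1513.2553 / 6.28319
L0 = 240.8421 m

240.8421


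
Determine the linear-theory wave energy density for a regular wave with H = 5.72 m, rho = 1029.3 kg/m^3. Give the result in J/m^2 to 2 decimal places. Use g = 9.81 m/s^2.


E = (1/8) * rho * g * H^2
E = (1/8) * 1029.3 * 9.81 * 5.72^2
E = 0.125 * 1029.3 * 9.81 * 32.7184
E = 41296.48 J/m^2

41296.48


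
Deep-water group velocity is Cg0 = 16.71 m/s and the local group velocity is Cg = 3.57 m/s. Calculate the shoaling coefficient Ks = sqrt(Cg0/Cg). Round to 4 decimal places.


Ks = sqrt(Cg0 / Cg)
Ks = sqrt(16.71 / 3.57)
Ks = sqrt(4.6807)
Ks = 2.1635

2.1635


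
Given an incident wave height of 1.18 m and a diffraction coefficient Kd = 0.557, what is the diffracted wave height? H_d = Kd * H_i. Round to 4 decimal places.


H_d = Kd * H_i
H_d = 0.557 * 1.18
H_d = 0.6573 m

0.6573


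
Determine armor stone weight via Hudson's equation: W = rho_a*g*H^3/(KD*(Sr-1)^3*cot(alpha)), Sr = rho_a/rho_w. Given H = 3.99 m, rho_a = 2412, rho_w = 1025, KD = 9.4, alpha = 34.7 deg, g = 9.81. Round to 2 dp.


Sr = rho_a / rho_w = 2412 / 1025 = 2.353171
(Sr - 1) = 1.353171
(Sr - 1)^3 = 2.477752
cot(34.7) = 1 / tan(34.7) = 1 / 0.692433 = 1.444183
Numerator = 2412 * 9.81 * 3.99^3 = 1503020.8248
Denominator = 9.4 * 2.477752 * 1.444183 = 33.636282
W = 1503020.8248 / 33.636282
W = 44684.51 N

44684.51


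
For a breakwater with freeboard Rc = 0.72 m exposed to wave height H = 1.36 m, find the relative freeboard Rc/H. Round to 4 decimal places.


Relative freeboard = Rc / H
= 0.72 / 1.36
= 0.5294

0.5294


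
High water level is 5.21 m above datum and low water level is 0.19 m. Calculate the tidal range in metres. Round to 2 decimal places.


Tidal range = High water - Low water
Tidal range = 5.21 - (0.19)
Tidal range = 5.02 m

5.02


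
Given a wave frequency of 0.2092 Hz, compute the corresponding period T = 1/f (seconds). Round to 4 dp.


T = 1 / f
T = 1 / 0.2092
T = 4.7801 s

4.7801
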